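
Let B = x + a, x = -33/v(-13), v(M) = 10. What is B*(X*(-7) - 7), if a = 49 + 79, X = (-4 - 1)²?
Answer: -113477/5 ≈ -22695.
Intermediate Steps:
X = 25 (X = (-5)² = 25)
a = 128
x = -33/10 ≈ -3.3000
B = 1247/10 (B = -33/10 + 128 = 1247/10 ≈ 124.70)
B*(X*(-7) - 7) = 1247*(25*(-7) - 7)/10 = 1247*(-175 - 7)/10 = (1247/10)*(-182) = -113477/5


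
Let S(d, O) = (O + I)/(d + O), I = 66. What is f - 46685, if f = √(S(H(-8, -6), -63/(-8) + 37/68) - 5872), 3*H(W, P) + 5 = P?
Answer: -46685 + I*√22018207855/1939 ≈ -46685.0 + 76.527*I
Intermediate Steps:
H(W, P) = -5/3 + P/3
S(d, O) = (66 + O)/(O + d) (S(d, O) = (O + 66)/(d + O) = (66 + O)/(O + d))
f = I*√22018207855/1939 (f = √((66 + (-63/(-8) + 37/68))/((-63/(-8) + 37/68) + (-5/3 + (⅓)*(-6))) - 5872) = √((66 + (-63*(-⅛) + 37*(1/68)))/((-63*(-⅛) + 37*(1/68)) + (-5/3 - 2)) - 5872) = √((66 + (63/8 + 37/68))/((63/8 + 37/68) - 11/3) - 5872) = √((66 + 1145/136)/(1145/136 - 11/3) - 5872) = √((10121/136)/(1939/408) - 5872) = √((408/1939)*(10121/136) - 5872) = √(30363/1939 - 5872) = √(-11355445/1939) = I*√22018207855/1939 ≈ 76.527*I)
f - 46685 = I*√22018207855/1939 - 46685 = -46685 + I*√22018207855/1939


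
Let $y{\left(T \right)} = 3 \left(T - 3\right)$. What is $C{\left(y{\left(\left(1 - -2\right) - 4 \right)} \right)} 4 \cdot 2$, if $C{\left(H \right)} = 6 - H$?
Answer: $144$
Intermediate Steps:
$y{\left(T \right)} = -9 + 3 T$ ($y{\left(T \right)} = 3 \left(-3 + T\right) = -9 + 3 T$)
$C{\left(y{\left(\left(1 - -2\right) - 4 \right)} \right)} 4 \cdot 2 = \left(6 - \left(-9 + 3 \left(\left(1 - -2\right) - 4\right)\right)\right) 4 \cdot 2 = \left(6 - \left(-9 + 3 \left(\left(1 + 2\right) - 4\right)\right)\right) 4 \cdot 2 = \left(6 - \left(-9 + 3 \left(3 - 4\right)\right)\right) 4 \cdot 2 = \left(6 - \left(-9 + 3 \left(-1\right)\right)\right) 4 \cdot 2 = \left(6 - \left(-9 - 3\right)\right) 4 \cdot 2 = \left(6 - -12\right) 4 \cdot 2 = \left(6 + 12\right) 4 \cdot 2 = 18 \cdot 4 \cdot 2 = 72 \cdot 2 = 144$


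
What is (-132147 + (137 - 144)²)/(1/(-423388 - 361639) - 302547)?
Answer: 51850248323/118753781885 ≈ 0.43662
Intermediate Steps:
(-132147 + (137 - 144)²)/(1/(-423388 - 361639) - 302547) = (-132147 + (-7)²)/(1/(-785027) - 302547) = (-132147 + 49)/(-1/785027 - 302547) = -132098/(-237507563770/785027) = -132098*(-785027/237507563770) = 51850248323/118753781885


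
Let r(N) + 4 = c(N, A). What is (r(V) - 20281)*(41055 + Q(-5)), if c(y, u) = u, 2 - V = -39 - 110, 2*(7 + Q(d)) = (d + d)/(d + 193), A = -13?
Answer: -78320025831/94 ≈ -8.3319e+8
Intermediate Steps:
Q(d) = -7 + d/(193 + d) (Q(d) = -7 + ((d + d)/(d + 193))/2 = -7 + ((2*d)/(193 + d))/2 = -7 + (2*d/(193 + d))/2 = -7 + d/(193 + d))
V = 151 (V = 2 - (-39 - 110) = 2 - 1*(-149) = 2 + 149 = 151)
r(N) = -17 (r(N) = -4 - 13 = -17)
(r(V) - 20281)*(41055 + Q(-5)) = (-17 - 20281)*(41055 + (-1351 - 6*(-5))/(193 - 5)) = -20298*(41055 + (-1351 + 30)/188) = -20298*(41055 + (1/188)*(-1321)) = -20298*(41055 - 1321/188) = -20298*7717019/188 = -78320025831/94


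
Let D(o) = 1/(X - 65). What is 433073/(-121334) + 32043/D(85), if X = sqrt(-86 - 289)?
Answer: -252714281603/121334 + 160215*I*sqrt(15) ≈ -2.0828e+6 + 6.2051e+5*I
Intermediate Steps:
X = 5*I*sqrt(15) (X = sqrt(-375) = 5*I*sqrt(15) ≈ 19.365*I)
D(o) = 1/(-65 + 5*I*sqrt(15)) (D(o) = 1/(5*I*sqrt(15) - 65) = 1/(-65 + 5*I*sqrt(15)))
433073/(-121334) + 32043/D(85) = 433073/(-121334) + 32043/(-13/920 - I*sqrt(15)/920) = 433073*(-1/121334) + 32043/(-13/920 - I*sqrt(15)/920) = -433073/121334 + 32043/(-13/920 - I*sqrt(15)/920)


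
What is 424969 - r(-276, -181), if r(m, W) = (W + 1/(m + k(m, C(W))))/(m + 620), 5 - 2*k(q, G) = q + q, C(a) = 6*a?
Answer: 16998781/40 ≈ 4.2497e+5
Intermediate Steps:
k(q, G) = 5/2 - q (k(q, G) = 5/2 - (q + q)/2 = 5/2 - q)
r(m, W) = (⅖ + W)/(620 + m) (r(m, W) = (W + 1/(m + (5/2 - m)))/(m + 620) = (W + 1/(5/2))/(620 + m) = (W + ⅖)/(620 + m) = (⅖ + W)/(620 + m))
424969 - r(-276, -181) = 424969 - (⅖ - 181)/(620 - 276) = 424969 - (-903)/(344*5) = 424969 - 1*(-21/40) = 424969 + 21/40 = 16998781/40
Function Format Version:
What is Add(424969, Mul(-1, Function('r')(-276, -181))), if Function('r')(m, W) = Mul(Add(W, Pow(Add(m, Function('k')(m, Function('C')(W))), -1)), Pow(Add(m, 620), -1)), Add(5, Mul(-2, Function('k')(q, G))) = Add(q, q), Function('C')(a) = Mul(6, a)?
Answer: Rational(16998781, 40) ≈ 4.2497e+5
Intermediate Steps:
Function('k')(q, G) = Add(Rational(5, 2), Mul(-1, q)) (Function('k')(q, G) = Add(Rational(5, 2), Mul(Rational(-1, 2), Add(q, q))) = Add(Rational(5, 2), Mul(Rational(-1, 2), Mul(2, q))) = Add(Rational(5, 2), Mul(-1, q)))
Function('r')(m, W) = Mul(Pow(Add(620, m), -1), Add(Rational(2, 5), W)) (Function('r')(m, W) = Mul(Add(W, Pow(Add(m, Add(Rational(5, 2), Mul(-1, m))), -1)), Pow(Add(m, 620), -1)) = Mul(Add(W, Pow(Rational(5, 2), -1)), Pow(Add(620, m), -1)) = Mul(Add(W, Rational(2, 5)), Pow(Add(620, m), -1)) = Mul(Add(Rational(2, 5), W), Pow(Add(620, m), -1)) = Mul(Pow(Add(620, m), -1), Add(Rational(2, 5), W)))
Add(424969, Mul(-1, Function('r')(-276, -181))) = Add(424969, Mul(-1, Mul(Pow(Add(620, -276), -1), Add(Rational(2, 5), -181)))) = Add(424969, Mul(-1, Mul(Pow(344, -1), Rational(-903, 5)))) = Add(424969, Mul(-1, Mul(Rational(1, 344), Rational(-903, 5)))) = Add(424969, Mul(-1, Rational(-21, 40))) = Add(424969, Rational(21, 40)) = Rational(16998781, 40)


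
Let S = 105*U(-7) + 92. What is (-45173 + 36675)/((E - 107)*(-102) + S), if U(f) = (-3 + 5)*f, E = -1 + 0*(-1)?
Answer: -4249/4819 ≈ -0.88172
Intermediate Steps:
E = -1 (E = -1 + 0 = -1)
U(f) = 2*f
S = -1378 (S = 105*(2*(-7)) + 92 = 105*(-14) + 92 = -1470 + 92 = -1378)
(-45173 + 36675)/((E - 107)*(-102) + S) = (-45173 + 36675)/((-1 - 107)*(-102) - 1378) = -8498/(-108*(-102) - 1378) = -8498/(11016 - 1378) = -8498/9638 = -8498*1/9638 = -4249/4819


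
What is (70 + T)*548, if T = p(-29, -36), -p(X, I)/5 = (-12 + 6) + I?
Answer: 153440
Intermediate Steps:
p(X, I) = 30 - 5*I (p(X, I) = -5*((-12 + 6) + I) = -5*(-6 + I) = 30 - 5*I)
T = 210 (T = 30 - 5*(-36) = 30 + 180 = 210)
(70 + T)*548 = (70 + 210)*548 = 280*548 = 153440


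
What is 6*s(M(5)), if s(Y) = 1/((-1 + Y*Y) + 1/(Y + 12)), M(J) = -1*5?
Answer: 42/169 ≈ 0.24852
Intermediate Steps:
M(J) = -5
s(Y) = 1/(-1 + Y**2 + 1/(12 + Y)) (s(Y) = 1/((-1 + Y**2) + 1/(12 + Y)) = 1/(-1 + Y**2 + 1/(12 + Y)))
6*s(M(5)) = 6*((12 - 5)/(-11 + (-5)**3 - 1*(-5) + 12*(-5)**2)) = 6*(7/(-11 - 125 + 5 + 12*25)) = 6*(7/(-11 - 125 + 5 + 300)) = 6*(7/169) = 42/169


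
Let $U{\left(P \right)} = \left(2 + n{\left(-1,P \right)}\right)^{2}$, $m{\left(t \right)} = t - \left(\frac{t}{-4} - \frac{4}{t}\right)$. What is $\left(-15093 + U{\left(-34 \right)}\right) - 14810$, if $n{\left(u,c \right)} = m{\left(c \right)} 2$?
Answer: $- \frac{6639742}{289} \approx -22975.0$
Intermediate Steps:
$m{\left(t \right)} = \frac{4}{t} + \frac{5 t}{4}$ ($m{\left(t \right)} = t - \left(t \left(- \frac{1}{4}\right) - \frac{4}{t}\right) = t - \left(- \frac{t}{4} - \frac{4}{t}\right) = t - \left(- \frac{4}{t} - \frac{t}{4}\right) = t + \left(\frac{4}{t} + \frac{t}{4}\right) = \frac{4}{t} + \frac{5 t}{4}$)
$n{\left(u,c \right)} = \frac{8}{c} + \frac{5 c}{2}$ ($n{\left(u,c \right)} = \left(\frac{4}{c} + \frac{5 c}{4}\right) 2 = \frac{8}{c} + \frac{5 c}{2}$)
$U{\left(P \right)} = \left(2 + \frac{8}{P} + \frac{5 P}{2}\right)^{2}$ ($U{\left(P \right)} = \left(2 + \left(\frac{8}{P} + \frac{5 P}{2}\right)\right)^{2} = \left(2 + \frac{8}{P} + \frac{5 P}{2}\right)^{2}$)
$\left(-15093 + U{\left(-34 \right)}\right) - 14810 = \left(-15093 + \frac{\left(16 + 4 \left(-34\right) + 5 \left(-34\right)^{2}\right)^{2}}{4 \cdot 1156}\right) - 14810 = \left(-15093 + \frac{1}{4} \cdot \frac{1}{1156} \left(16 - 136 + 5 \cdot 1156\right)^{2}\right) - 14810 = \left(-15093 + \frac{1}{4} \cdot \frac{1}{1156} \left(16 - 136 + 5780\right)^{2}\right) - 14810 = \left(-15093 + \frac{1}{4} \cdot \frac{1}{1156} \cdot 5660^{2}\right) - 14810 = \left(-15093 + \frac{1}{4} \cdot \frac{1}{1156} \cdot 32035600\right) - 14810 = \left(-15093 + \frac{2002225}{289}\right) - 14810 = - \frac{2359652}{289} - 14810 = - \frac{6639742}{289}$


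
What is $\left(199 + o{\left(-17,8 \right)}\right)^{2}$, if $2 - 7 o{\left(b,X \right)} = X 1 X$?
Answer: $\frac{1771561}{49} \approx 36154.0$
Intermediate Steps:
$o{\left(b,X \right)} = \frac{2}{7} - \frac{X^{2}}{7}$ ($o{\left(b,X \right)} = \frac{2}{7} - \frac{X 1 X}{7} = \frac{2}{7} - \frac{X X}{7} = \frac{2}{7} - \frac{X^{2}}{7}$)
$\left(199 + o{\left(-17,8 \right)}\right)^{2} = \left(199 + \left(\frac{2}{7} - \frac{8^{2}}{7}\right)\right)^{2} = \left(199 + \left(\frac{2}{7} - \frac{64}{7}\right)\right)^{2} = \left(199 - \frac{62}{7}\right)^{2} = \left(\frac{1331}{7}\right)^{2} = \frac{1771561}{49}$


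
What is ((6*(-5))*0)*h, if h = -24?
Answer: 0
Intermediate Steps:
((6*(-5))*0)*h = ((6*(-5))*0)*(-24) = -30*0*(-24) = 0*(-24) = 0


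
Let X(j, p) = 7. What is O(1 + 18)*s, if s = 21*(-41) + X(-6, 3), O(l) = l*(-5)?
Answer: 81130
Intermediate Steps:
O(l) = -5*l
s = -854 (s = 21*(-41) + 7 = -861 + 7 = -854)
O(1 + 18)*s = -5*(1 + 18)*(-854) = -5*19*(-854) = -95*(-854) = 81130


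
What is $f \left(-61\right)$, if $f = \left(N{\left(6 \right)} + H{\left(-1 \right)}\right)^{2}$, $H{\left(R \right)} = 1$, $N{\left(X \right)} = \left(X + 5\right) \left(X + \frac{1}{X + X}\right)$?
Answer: $- \frac{40517725}{144} \approx -2.8137 \cdot 10^{5}$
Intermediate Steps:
$N{\left(X \right)} = \left(5 + X\right) \left(X + \frac{1}{2 X}\right)$
$f = \frac{664225}{144}$ ($f = \left(\left(\frac{1}{2} + 6^{2} + 5 \cdot 6 + \frac{5}{2 \cdot 6}\right) + 1\right)^{2} = \left(\left(\frac{1}{2} + 36 + 30 + \frac{5}{2} \cdot \frac{1}{6}\right) + 1\right)^{2} = \left(\left(\frac{1}{2} + 36 + 30 + \frac{5}{12}\right) + 1\right)^{2} = \left(\frac{803}{12} + 1\right)^{2} = \left(\frac{815}{12}\right)^{2} = \frac{664225}{144} \approx 4612.7$)
$f \left(-61\right) = \frac{664225}{144} \left(-61\right) = - \frac{40517725}{144}$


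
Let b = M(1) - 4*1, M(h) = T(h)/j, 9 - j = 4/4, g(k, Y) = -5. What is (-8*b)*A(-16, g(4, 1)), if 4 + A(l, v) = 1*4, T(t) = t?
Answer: 0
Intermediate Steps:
j = 8 (j = 9 - 4/4 = 9 - 1*1 = 9 - 1 = 8)
M(h) = h/8
A(l, v) = 0 (A(l, v) = -4 + 1*4 = -4 + 4 = 0)
b = -31/8 (b = (⅛)*1 - 4*1 = ⅛ - 4 = -31/8 ≈ -3.8750)
(-8*b)*A(-16, g(4, 1)) = -8*(-31/8)*0 = 31*0 = 0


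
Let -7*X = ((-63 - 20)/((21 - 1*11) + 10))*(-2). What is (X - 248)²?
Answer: 304258249/4900 ≈ 62094.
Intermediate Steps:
X = -83/70 (X = -(-63 - 20)/((21 - 1*11) + 10)*(-2)/7 = -(-83/((21 - 11) + 10))*(-2)/7 = -(-83/(10 + 10))*(-2)/7 = -(-83/20)*(-2)/7 = -(-83*1/20)*(-2)/7 = -(-83)*(-2)/140 = -⅐*83/10 = -83/70 ≈ -1.1857)
(X - 248)² = (-83/70 - 248)² = (-17443/70)² = 304258249/4900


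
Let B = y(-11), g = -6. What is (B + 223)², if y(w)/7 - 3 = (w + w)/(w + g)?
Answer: 18507204/289 ≈ 64039.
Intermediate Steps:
y(w) = 21 + 14*w/(-6 + w) (y(w) = 21 + 7*((w + w)/(w - 6)) = 21 + 7*((2*w)/(-6 + w)) = 21 + 7*(2*w/(-6 + w)) = 21 + 14*w/(-6 + w))
B = 511/17 (B = 7*(-18 + 5*(-11))/(-6 - 11) = 7*(-18 - 55)/(-17) = 7*(-1/17)*(-73) = 511/17 ≈ 30.059)
(B + 223)² = (511/17 + 223)² = (4302/17)² = 18507204/289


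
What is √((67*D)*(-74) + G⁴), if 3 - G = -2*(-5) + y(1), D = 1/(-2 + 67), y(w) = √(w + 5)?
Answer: √(17426955 + 6506500*√6)/65 ≈ 88.865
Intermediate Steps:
y(w) = √(5 + w)
D = 1/65 ≈ 0.015385
G = -7 - √6 (G = 3 - (-2*(-5) + √(5 + 1)) = 3 - (10 + √6) = 3 + (-10 - √6) = -7 - √6 ≈ -9.4495)
√((67*D)*(-74) + G⁴) = √((67*(1/65))*(-74) + (-7 - √6)⁴) = √((67/65)*(-74) + (-7 - √6)⁴) = √(-4958/65 + (-7 - √6)⁴)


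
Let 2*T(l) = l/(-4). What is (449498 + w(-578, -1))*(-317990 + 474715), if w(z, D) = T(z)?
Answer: 281835589725/4 ≈ 7.0459e+10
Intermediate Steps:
T(l) = -l/8 (T(l) = (l/(-4))/2 = (l*(-¼))/2 = (-l/4)/2 = -l/8)
w(z, D) = -z/8
(449498 + w(-578, -1))*(-317990 + 474715) = (449498 - ⅛*(-578))*(-317990 + 474715) = (449498 + 289/4)*156725 = (1798281/4)*156725 = 281835589725/4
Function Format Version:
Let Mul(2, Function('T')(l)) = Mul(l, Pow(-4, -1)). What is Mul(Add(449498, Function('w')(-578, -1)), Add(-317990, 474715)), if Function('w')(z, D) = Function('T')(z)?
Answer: Rational(281835589725, 4) ≈ 7.0459e+10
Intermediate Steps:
Function('T')(l) = Mul(Rational(-1, 8), l) (Function('T')(l) = Mul(Rational(1, 2), Mul(l, Pow(-4, -1))) = Mul(Rational(1, 2), Mul(l, Rational(-1, 4))) = Mul(Rational(1, 2), Mul(Rational(-1, 4), l)) = Mul(Rational(-1, 8), l))
Function('w')(z, D) = Mul(Rational(-1, 8), z)
Mul(Add(449498, Function('w')(-578, -1)), Add(-317990, 474715)) = Mul(Add(449498, Mul(Rational(-1, 8), -578)), Add(-317990, 474715)) = Mul(Add(449498, Rational(289, 4)), 156725) = Mul(Rational(1798281, 4), 156725) = Rational(281835589725, 4)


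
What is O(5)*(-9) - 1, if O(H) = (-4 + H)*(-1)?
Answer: 8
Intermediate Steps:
O(H) = 4 - H
O(5)*(-9) - 1 = (4 - 1*5)*(-9) - 1 = (4 - 5)*(-9) - 1 = -1*(-9) - 1 = 9 - 1 = 8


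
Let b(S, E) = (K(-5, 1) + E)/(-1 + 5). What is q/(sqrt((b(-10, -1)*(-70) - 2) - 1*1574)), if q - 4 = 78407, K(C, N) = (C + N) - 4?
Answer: -78411*I*sqrt(5674)/2837 ≈ -2081.9*I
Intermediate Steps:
K(C, N) = -4 + C + N
b(S, E) = -2 + E/4 (b(S, E) = ((-4 - 5 + 1) + E)/(-1 + 5) = (-8 + E)/4 = (-8 + E)*(1/4) = -2 + E/4)
q = 78411 (q = 4 + 78407 = 78411)
q/(sqrt((b(-10, -1)*(-70) - 2) - 1*1574)) = 78411/(sqrt(((-2 + (1/4)*(-1))*(-70) - 2) - 1*1574)) = 78411/(sqrt(((-2 - 1/4)*(-70) - 2) - 1574)) = 78411/(sqrt((-9/4*(-70) - 2) - 1574)) = 78411/(sqrt((315/2 - 2) - 1574)) = 78411/(sqrt(311/2 - 1574)) = 78411/(sqrt(-2837/2)) = 78411/((I*sqrt(5674)/2)) = 78411*(-I*sqrt(5674)/2837) = -78411*I*sqrt(5674)/2837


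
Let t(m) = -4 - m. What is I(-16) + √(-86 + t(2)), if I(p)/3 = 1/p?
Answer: -3/16 + 2*I*√23 ≈ -0.1875 + 9.5917*I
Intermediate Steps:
I(p) = 3/p
I(-16) + √(-86 + t(2)) = 3/(-16) + √(-86 + (-4 - 1*2)) = 3*(-1/16) + √(-86 + (-4 - 2)) = -3/16 + √(-86 - 6) = -3/16 + √(-92) = -3/16 + 2*I*√23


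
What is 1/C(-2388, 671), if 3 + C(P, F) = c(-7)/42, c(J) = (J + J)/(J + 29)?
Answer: -66/199 ≈ -0.33166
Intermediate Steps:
c(J) = 2*J/(29 + J) (c(J) = (2*J)/(29 + J) = 2*J/(29 + J))
C(P, F) = -199/66 (C(P, F) = -3 + (2*(-7)/(29 - 7))/42 = -3 + (2*(-7)/22)*(1/42) = -3 + (2*(-7)*(1/22))*(1/42) = -3 - 7/11*1/42 = -3 - 1/66 = -199/66)
1/C(-2388, 671) = 1/(-199/66) = -66/199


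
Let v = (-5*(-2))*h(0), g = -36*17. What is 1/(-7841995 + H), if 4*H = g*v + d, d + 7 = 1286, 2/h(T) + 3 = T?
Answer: -4/31362621 ≈ -1.2754e-7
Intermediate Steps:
h(T) = 2/(-3 + T)
g = -612
v = -20/3 (v = (-5*(-2))*(2/(-3 + 0)) = 10*(2/(-3)) = 10*(2*(-⅓)) = 10*(-⅔) = -20/3 ≈ -6.6667)
d = 1279 (d = -7 + 1286 = 1279)
H = 5359/4 (H = (-612*(-20/3) + 1279)/4 = (4080 + 1279)/4 = (¼)*5359 = 5359/4 ≈ 1339.8)
1/(-7841995 + H) = 1/(-7841995 + 5359/4) = 1/(-31362621/4) = -4/31362621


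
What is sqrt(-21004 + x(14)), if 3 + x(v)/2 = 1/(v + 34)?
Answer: I*sqrt(3025434)/12 ≈ 144.95*I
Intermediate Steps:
x(v) = -6 + 2/(34 + v) (x(v) = -6 + 2/(v + 34) = -6 + 2/(34 + v))
sqrt(-21004 + x(14)) = sqrt(-21004 + 2*(-101 - 3*14)/(34 + 14)) = sqrt(-21004 + 2*(-101 - 42)/48) = sqrt(-21004 + 2*(1/48)*(-143)) = sqrt(-21004 - 143/24) = sqrt(-504239/24) = I*sqrt(3025434)/12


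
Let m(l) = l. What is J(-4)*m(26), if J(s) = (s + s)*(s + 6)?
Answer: -416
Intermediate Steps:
J(s) = 2*s*(6 + s) (J(s) = (2*s)*(6 + s) = 2*s*(6 + s))
J(-4)*m(26) = (2*(-4)*(6 - 4))*26 = (2*(-4)*2)*26 = -16*26 = -416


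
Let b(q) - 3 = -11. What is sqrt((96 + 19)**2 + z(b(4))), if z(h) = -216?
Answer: sqrt(13009) ≈ 114.06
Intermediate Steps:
b(q) = -8 (b(q) = 3 - 11 = -8)
sqrt((96 + 19)**2 + z(b(4))) = sqrt((96 + 19)**2 - 216) = sqrt(115**2 - 216) = sqrt(13225 - 216) = sqrt(13009)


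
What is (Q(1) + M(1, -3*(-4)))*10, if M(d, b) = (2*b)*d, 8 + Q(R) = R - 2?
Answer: 150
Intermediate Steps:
Q(R) = -10 + R (Q(R) = -8 + (R - 2) = -8 + (-2 + R) = -10 + R)
M(d, b) = 2*b*d
(Q(1) + M(1, -3*(-4)))*10 = ((-10 + 1) + 2*(-3*(-4))*1)*10 = (-9 + 2*12*1)*10 = (-9 + 24)*10 = 15*10 = 150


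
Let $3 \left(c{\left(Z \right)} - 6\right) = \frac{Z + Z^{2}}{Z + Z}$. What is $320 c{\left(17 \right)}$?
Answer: $2880$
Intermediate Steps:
$c{\left(Z \right)} = 6 + \frac{Z + Z^{2}}{6 Z}$ ($c{\left(Z \right)} = 6 + \frac{\left(Z + Z^{2}\right) \frac{1}{Z + Z}}{3} = 6 + \frac{\left(Z + Z^{2}\right) \frac{1}{2 Z}}{3} = 6 + \frac{\frac{1}{2} \frac{1}{Z} \left(Z + Z^{2}\right)}{3} = 6 + \frac{Z + Z^{2}}{6 Z}$)
$320 c{\left(17 \right)} = 320 \left(\frac{37}{6} + \frac{1}{6} \cdot 17\right) = 320 \left(\frac{37}{6} + \frac{17}{6}\right) = 320 \cdot 9 = 2880$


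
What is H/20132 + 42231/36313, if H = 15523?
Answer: 1413881191/731053316 ≈ 1.9340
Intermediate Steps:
H/20132 + 42231/36313 = 15523/20132 + 42231/36313 = 1413881191/731053316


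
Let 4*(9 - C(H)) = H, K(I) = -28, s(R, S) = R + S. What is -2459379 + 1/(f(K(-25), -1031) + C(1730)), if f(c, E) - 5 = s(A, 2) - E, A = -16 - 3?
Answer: -2929120387/1191 ≈ -2.4594e+6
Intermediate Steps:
A = -19
C(H) = 9 - H/4
f(c, E) = -12 - E (f(c, E) = 5 + ((-19 + 2) - E) = 5 + (-17 - E) = -12 - E)
-2459379 + 1/(f(K(-25), -1031) + C(1730)) = -2459379 + 1/((-12 - 1*(-1031)) + (9 - 1/4*1730)) = -2459379 + 1/((-12 + 1031) + (9 - 865/2)) = -2459379 + 1/(1019 - 847/2) = -2459379 + 1/(1191/2) = -2459379 + 2/1191 = -2929120387/1191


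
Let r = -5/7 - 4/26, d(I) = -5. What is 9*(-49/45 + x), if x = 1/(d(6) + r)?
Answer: -10087/890 ≈ -11.334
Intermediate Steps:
r = -79/91 (r = -5*⅐ - 4*1/26 = -5/7 - 2/13 = -79/91 ≈ -0.86813)
x = -91/534 (x = 1/(-5 - 79/91) = 1/(-534/91) = -91/534 ≈ -0.17041)
9*(-49/45 + x) = 9*(-49/45 - 91/534) = 9*(-10087/8010) = -10087/890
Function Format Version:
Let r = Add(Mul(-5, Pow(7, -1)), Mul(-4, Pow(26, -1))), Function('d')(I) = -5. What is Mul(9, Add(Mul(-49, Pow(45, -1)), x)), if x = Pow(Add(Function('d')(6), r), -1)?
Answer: Rational(-10087, 890) ≈ -11.334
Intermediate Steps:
r = Rational(-79, 91) (r = Add(Mul(-5, Rational(1, 7)), Mul(-4, Rational(1, 26))) = Add(Rational(-5, 7), Rational(-2, 13)) = Rational(-79, 91) ≈ -0.86813)
x = Rational(-91, 534) (x = Pow(Add(-5, Rational(-79, 91)), -1) = Pow(Rational(-534, 91), -1) = Rational(-91, 534) ≈ -0.17041)
Mul(9, Add(Mul(-49, Pow(45, -1)), x)) = Mul(9, Add(Mul(-49, Pow(45, -1)), Rational(-91, 534))) = Mul(9, Add(Mul(-49, Rational(1, 45)), Rational(-91, 534))) = Mul(9, Add(Rational(-49, 45), Rational(-91, 534))) = Mul(9, Rational(-10087, 8010)) = Rational(-10087, 890)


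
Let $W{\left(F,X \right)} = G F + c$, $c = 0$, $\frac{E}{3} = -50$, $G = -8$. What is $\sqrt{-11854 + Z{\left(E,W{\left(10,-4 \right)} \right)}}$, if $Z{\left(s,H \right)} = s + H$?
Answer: $2 i \sqrt{3021} \approx 109.93 i$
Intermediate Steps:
$E = -150$ ($E = 3 \left(-50\right) = -150$)
$W{\left(F,X \right)} = - 8 F$ ($W{\left(F,X \right)} = - 8 F + 0 = - 8 F$)
$Z{\left(s,H \right)} = H + s$
$\sqrt{-11854 + Z{\left(E,W{\left(10,-4 \right)} \right)}} = \sqrt{-11854 - 230} = \sqrt{-12084} = 2 i \sqrt{3021}$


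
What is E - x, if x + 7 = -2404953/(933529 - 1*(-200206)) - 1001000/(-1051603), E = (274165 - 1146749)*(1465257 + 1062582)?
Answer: -375683382787469502075998/170319875315 ≈ -2.2058e+12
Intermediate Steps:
E = -2205751865976 (E = -872584*2527839 = -2205751865976)
x = -1391408706442/170319875315 (x = -7 + (-2404953/(933529 - 1*(-200206)) - 1001000/(-1051603)) = -7 + (-2404953/(933529 + 200206) - 1001000*(-1/1051603)) = -7 + (-2404953/1133735 + 143000/150229) = -7 - 199169579237/170319875315 = -1391408706442/170319875315 ≈ -8.1694)
E - x = -2205751865976 - 1*(-1391408706442/170319875315) = -2205751865976 + 1391408706442/170319875315 = -375683382787469502075998/170319875315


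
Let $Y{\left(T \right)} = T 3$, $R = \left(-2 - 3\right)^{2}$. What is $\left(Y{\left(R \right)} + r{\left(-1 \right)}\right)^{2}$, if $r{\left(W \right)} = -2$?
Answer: $5329$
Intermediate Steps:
$R = 25$ ($R = \left(-5\right)^{2} = 25$)
$Y{\left(T \right)} = 3 T$
$\left(Y{\left(R \right)} + r{\left(-1 \right)}\right)^{2} = \left(3 \cdot 25 - 2\right)^{2} = \left(75 - 2\right)^{2} = 73^{2} = 5329$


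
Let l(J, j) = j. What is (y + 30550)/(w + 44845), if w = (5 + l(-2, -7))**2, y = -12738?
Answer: 17812/44849 ≈ 0.39715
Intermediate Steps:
w = 4 (w = (5 - 7)**2 = (-2)**2 = 4)
(y + 30550)/(w + 44845) = (-12738 + 30550)/(4 + 44845) = 17812/44849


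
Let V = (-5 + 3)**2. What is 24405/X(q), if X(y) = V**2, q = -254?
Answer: 24405/16 ≈ 1525.3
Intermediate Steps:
V = 4 (V = (-2)**2 = 4)
X(y) = 16 (X(y) = 4**2 = 16)
24405/X(q) = 24405/16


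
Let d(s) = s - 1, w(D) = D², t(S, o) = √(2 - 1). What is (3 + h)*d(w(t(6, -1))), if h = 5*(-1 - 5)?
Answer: 0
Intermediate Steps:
t(S, o) = 1 (t(S, o) = √1 = 1)
d(s) = -1 + s
h = -30 (h = 5*(-6) = -30)
(3 + h)*d(w(t(6, -1))) = (3 - 30)*(-1 + 1²) = -27*(-1 + 1) = -27*0 = 0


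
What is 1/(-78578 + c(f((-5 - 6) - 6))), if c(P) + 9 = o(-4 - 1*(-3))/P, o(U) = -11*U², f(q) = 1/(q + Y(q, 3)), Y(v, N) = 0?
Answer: -1/78400 ≈ -1.2755e-5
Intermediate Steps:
f(q) = 1/q (f(q) = 1/(q + 0) = 1/q)
c(P) = -9 - 11/P (c(P) = -9 + (-11*(-4 - 1*(-3))²)/P = -9 + (-11*(-4 + 3)²)/P = -9 + (-11*(-1)²)/P = -9 + (-11*1)/P = -9 - 11/P)
1/(-78578 + c(f((-5 - 6) - 6))) = 1/(-78578 + (-9 - 11/(1/((-5 - 6) - 6)))) = 1/(-78578 + (-9 - 11/(1/(-11 - 6)))) = 1/(-78578 + (-9 - 11/(1/(-17)))) = 1/(-78578 + (-9 - 11/(-1/17))) = 1/(-78578 + (-9 - 11*(-17))) = 1/(-78578 + (-9 + 187)) = 1/(-78578 + 178) = 1/(-78400) = -1/78400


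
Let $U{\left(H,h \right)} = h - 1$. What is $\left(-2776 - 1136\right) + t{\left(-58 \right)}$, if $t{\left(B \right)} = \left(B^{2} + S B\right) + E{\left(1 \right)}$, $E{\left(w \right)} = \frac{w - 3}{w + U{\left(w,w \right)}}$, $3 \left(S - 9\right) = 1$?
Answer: $- \frac{3274}{3} \approx -1091.3$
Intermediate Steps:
$S = \frac{28}{3}$ ($S = 9 + \frac{1}{3} \cdot 1 = 9 + \frac{1}{3} = \frac{28}{3} \approx 9.3333$)
$U{\left(H,h \right)} = -1 + h$
$E{\left(w \right)} = \frac{-3 + w}{-1 + 2 w}$ ($E{\left(w \right)} = \frac{w - 3}{w + \left(-1 + w\right)} = \frac{-3 + w}{-1 + 2 w}$)
$t{\left(B \right)} = -2 + B^{2} + \frac{28 B}{3}$ ($t{\left(B \right)} = \left(B^{2} + \frac{28 B}{3}\right) + \frac{-3 + 1}{-1 + 2 \cdot 1} = \left(B^{2} + \frac{28 B}{3}\right) + \frac{1}{-1 + 2} \left(-2\right) = \left(B^{2} + \frac{28 B}{3}\right) + 1^{-1} \left(-2\right) = \left(B^{2} + \frac{28 B}{3}\right) + 1 \left(-2\right) = \left(B^{2} + \frac{28 B}{3}\right) - 2 = -2 + B^{2} + \frac{28 B}{3}$)
$\left(-2776 - 1136\right) + t{\left(-58 \right)} = \left(-2776 - 1136\right) + \left(-2 + \left(-58\right)^{2} + \frac{28}{3} \left(-58\right)\right) = -3912 - - \frac{8462}{3} = -3912 + \frac{8462}{3} = - \frac{3274}{3}$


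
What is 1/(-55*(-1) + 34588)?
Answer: 1/34643 ≈ 2.8866e-5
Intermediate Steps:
1/(-55*(-1) + 34588) = 1/(55 + 34588) = 1/34643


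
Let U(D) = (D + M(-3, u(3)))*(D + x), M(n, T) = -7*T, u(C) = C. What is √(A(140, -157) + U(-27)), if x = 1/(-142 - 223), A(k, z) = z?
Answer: √151760795/365 ≈ 33.751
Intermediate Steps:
x = -1/365 (x = 1/(-365) = -1/365 ≈ -0.0027397)
U(D) = (-21 + D)*(-1/365 + D) (U(D) = (D - 7*3)*(D - 1/365) = (D - 21)*(-1/365 + D) = (-21 + D)*(-1/365 + D))
√(A(140, -157) + U(-27)) = √(-157 + (21/365 + (-27)² - 7666/365*(-27))) = √(-157 + (21/365 + 729 + 206982/365)) = √(-157 + 473088/365) = √(415783/365) = √151760795/365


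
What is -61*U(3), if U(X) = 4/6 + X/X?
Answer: -305/3 ≈ -101.67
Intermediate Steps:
U(X) = 5/3 (U(X) = 4*(⅙) + 1 = ⅔ + 1 = 5/3)
-61*U(3) = -61*5/3 = -305/3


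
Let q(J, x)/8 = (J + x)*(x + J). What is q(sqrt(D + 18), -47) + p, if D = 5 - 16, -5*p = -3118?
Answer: 91758/5 - 752*sqrt(7) ≈ 16362.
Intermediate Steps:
p = 3118/5 (p = -1/5*(-3118) = 3118/5 ≈ 623.60)
D = -11
q(J, x) = 8*(J + x)**2 (q(J, x) = 8*((J + x)*(x + J)) = 8*((J + x)*(J + x)) = 8*(J + x)**2)
q(sqrt(D + 18), -47) + p = 8*(sqrt(-11 + 18) - 47)**2 + 3118/5 = 8*(sqrt(7) - 47)**2 + 3118/5 = 8*(-47 + sqrt(7))**2 + 3118/5 = 3118/5 + 8*(-47 + sqrt(7))**2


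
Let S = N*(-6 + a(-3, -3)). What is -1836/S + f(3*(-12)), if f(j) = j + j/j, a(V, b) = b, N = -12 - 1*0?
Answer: -52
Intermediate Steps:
N = -12 (N = -12 + 0 = -12)
f(j) = 1 + j (f(j) = j + 1 = 1 + j)
S = 108 (S = -12*(-6 - 3) = -12*(-9) = 108)
-1836/S + f(3*(-12)) = -1836/108 + (1 + 3*(-12)) = -1836*1/108 + (1 - 36) = -17 - 35 = -52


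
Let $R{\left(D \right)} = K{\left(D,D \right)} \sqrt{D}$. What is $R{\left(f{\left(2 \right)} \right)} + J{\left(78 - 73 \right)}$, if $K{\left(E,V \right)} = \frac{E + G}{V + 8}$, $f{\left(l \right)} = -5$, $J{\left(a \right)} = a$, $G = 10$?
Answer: $5 + \frac{5 i \sqrt{5}}{3} \approx 5.0 + 3.7268 i$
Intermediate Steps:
$K{\left(E,V \right)} = \frac{10 + E}{8 + V}$ ($K{\left(E,V \right)} = \frac{E + 10}{V + 8} = \frac{10 + E}{8 + V}$)
$R{\left(D \right)} = \frac{\sqrt{D} \left(10 + D\right)}{8 + D}$ ($R{\left(D \right)} = \frac{10 + D}{8 + D} \sqrt{D} = \frac{\sqrt{D} \left(10 + D\right)}{8 + D}$)
$R{\left(f{\left(2 \right)} \right)} + J{\left(78 - 73 \right)} = \frac{\sqrt{-5} \left(10 - 5\right)}{8 - 5} + \left(78 - 73\right) = i \sqrt{5} \cdot \frac{1}{3} \cdot 5 + \left(78 - 73\right) = i \sqrt{5} \cdot \frac{1}{3} \cdot 5 + 5 = \frac{5 i \sqrt{5}}{3} + 5 = 5 + \frac{5 i \sqrt{5}}{3}$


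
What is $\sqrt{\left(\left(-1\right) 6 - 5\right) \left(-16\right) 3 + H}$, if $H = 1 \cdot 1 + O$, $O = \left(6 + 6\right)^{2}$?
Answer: $\sqrt{673} \approx 25.942$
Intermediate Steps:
$O = 144$ ($O = 12^{2} = 144$)
$H = 145$ ($H = 1 \cdot 1 + 144 = 1 + 144 = 145$)
$\sqrt{\left(\left(-1\right) 6 - 5\right) \left(-16\right) 3 + H} = \sqrt{\left(\left(-1\right) 6 - 5\right) \left(-16\right) 3 + 145} = \sqrt{\left(-6 - 5\right) \left(-16\right) 3 + 145} = \sqrt{\left(-11\right) \left(-16\right) 3 + 145} = \sqrt{176 \cdot 3 + 145} = \sqrt{528 + 145} = \sqrt{673}$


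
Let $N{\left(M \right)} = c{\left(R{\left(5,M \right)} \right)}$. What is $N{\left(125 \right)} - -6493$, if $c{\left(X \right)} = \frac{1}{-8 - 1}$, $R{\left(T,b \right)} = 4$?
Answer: $\frac{58436}{9} \approx 6492.9$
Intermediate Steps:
$c{\left(X \right)} = - \frac{1}{9}$ ($c{\left(X \right)} = \frac{1}{-9} = - \frac{1}{9}$)
$N{\left(M \right)} = - \frac{1}{9}$
$N{\left(125 \right)} - -6493 = - \frac{1}{9} - -6493 = - \frac{1}{9} + 6493 = \frac{58436}{9}$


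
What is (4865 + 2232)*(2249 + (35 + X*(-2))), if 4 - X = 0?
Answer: 16152772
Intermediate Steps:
X = 4 (X = 4 - 1*0 = 4 + 0 = 4)
(4865 + 2232)*(2249 + (35 + X*(-2))) = (4865 + 2232)*(2249 + (35 + 4*(-2))) = 7097*(2249 + (35 - 8)) = 7097*(2249 + 27) = 7097*2276 = 16152772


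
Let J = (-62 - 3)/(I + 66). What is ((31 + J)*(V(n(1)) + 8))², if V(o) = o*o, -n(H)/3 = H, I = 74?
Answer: 211266225/784 ≈ 2.6947e+5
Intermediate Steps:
n(H) = -3*H
V(o) = o²
J = -13/28 (J = (-62 - 3)/(74 + 66) = -65/140 = -65*1/140 = -13/28 ≈ -0.46429)
((31 + J)*(V(n(1)) + 8))² = ((31 - 13/28)*((-3*1)² + 8))² = (855*((-3)² + 8)/28)² = (855*(9 + 8)/28)² = ((855/28)*17)² = (14535/28)² = 211266225/784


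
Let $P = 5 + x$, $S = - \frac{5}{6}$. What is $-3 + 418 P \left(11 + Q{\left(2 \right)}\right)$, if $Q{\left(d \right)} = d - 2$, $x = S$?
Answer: $\frac{57466}{3} \approx 19155.0$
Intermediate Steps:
$S = - \frac{5}{6}$ ($S = \left(-5\right) \frac{1}{6} = - \frac{5}{6} \approx -0.83333$)
$x = - \frac{5}{6} \approx -0.83333$
$Q{\left(d \right)} = -2 + d$
$P = \frac{25}{6}$ ($P = 5 - \frac{5}{6} = \frac{25}{6} \approx 4.1667$)
$-3 + 418 P \left(11 + Q{\left(2 \right)}\right) = -3 + 418 \frac{25 \left(11 + \left(-2 + 2\right)\right)}{6} = -3 + 418 \frac{25 \left(11 + 0\right)}{6} = -3 + 418 \cdot \frac{25}{6} \cdot 11 = -3 + 418 \cdot \frac{275}{6} = -3 + \frac{57475}{3} = \frac{57466}{3}$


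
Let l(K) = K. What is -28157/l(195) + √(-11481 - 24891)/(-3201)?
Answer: -28157/195 - 2*I*√9093/3201 ≈ -144.39 - 0.05958*I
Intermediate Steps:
-28157/l(195) + √(-11481 - 24891)/(-3201) = -28157/195 + √(-11481 - 24891)/(-3201) = -28157*1/195 + √(-36372)*(-1/3201) = -28157/195 + (2*I*√9093)*(-1/3201) = -28157/195 - 2*I*√9093/3201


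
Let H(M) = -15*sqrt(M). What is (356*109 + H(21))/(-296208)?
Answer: -9701/74052 + 5*sqrt(21)/98736 ≈ -0.13077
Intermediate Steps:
(356*109 + H(21))/(-296208) = (356*109 - 15*sqrt(21))/(-296208) = (38804 - 15*sqrt(21))*(-1/296208) = -9701/74052 + 5*sqrt(21)/98736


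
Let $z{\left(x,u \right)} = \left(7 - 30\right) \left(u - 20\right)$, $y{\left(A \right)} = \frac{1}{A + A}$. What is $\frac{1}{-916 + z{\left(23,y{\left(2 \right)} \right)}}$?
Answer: $- \frac{4}{1847} \approx -0.0021657$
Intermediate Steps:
$y{\left(A \right)} = \frac{1}{2 A}$
$z{\left(x,u \right)} = 460 - 23 u$ ($z{\left(x,u \right)} = - 23 \left(-20 + u\right) = 460 - 23 u$)
$\frac{1}{-916 + z{\left(23,y{\left(2 \right)} \right)}} = \frac{1}{-916 + \left(460 - 23 \frac{1}{2 \cdot 2}\right)} = \frac{1}{-916 + \left(460 - 23 \cdot \frac{1}{2} \cdot \frac{1}{2}\right)} = \frac{1}{-916 + \left(460 - \frac{23}{4}\right)} = \frac{1}{-916 + \frac{1817}{4}} = \frac{1}{- \frac{1847}{4}} = - \frac{4}{1847}$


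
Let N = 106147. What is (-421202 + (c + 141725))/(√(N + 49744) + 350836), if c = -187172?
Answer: -163717268564/123085743005 + 466649*√155891/123085743005 ≈ -1.3286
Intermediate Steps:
(-421202 + (c + 141725))/(√(N + 49744) + 350836) = (-421202 + (-187172 + 141725))/(√(106147 + 49744) + 350836) = (-421202 - 45447)/(√155891 + 350836) = -466649/(350836 + √155891)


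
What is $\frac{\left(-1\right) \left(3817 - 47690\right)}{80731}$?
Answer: $\frac{43873}{80731} \approx 0.54345$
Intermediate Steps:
$\frac{\left(-1\right) \left(3817 - 47690\right)}{80731} = \left(-1\right) \left(-43873\right) \frac{1}{80731} = 43873 \cdot \frac{1}{80731} = \frac{43873}{80731}$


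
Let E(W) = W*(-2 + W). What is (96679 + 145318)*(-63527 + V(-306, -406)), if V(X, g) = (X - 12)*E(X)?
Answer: -7268232518827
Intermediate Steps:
V(X, g) = X*(-12 + X)*(-2 + X) (V(X, g) = (X - 12)*(X*(-2 + X)) = (-12 + X)*(X*(-2 + X)) = X*(-12 + X)*(-2 + X))
(96679 + 145318)*(-63527 + V(-306, -406)) = (96679 + 145318)*(-63527 - 306*(-12 - 306)*(-2 - 306)) = 241997*(-63527 - 306*(-318)*(-308)) = 241997*(-63527 - 29970864) = 241997*(-30034391) = -7268232518827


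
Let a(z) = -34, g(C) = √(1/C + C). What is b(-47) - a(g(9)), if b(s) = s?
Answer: -13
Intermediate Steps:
g(C) = √(C + 1/C)
b(-47) - a(g(9)) = -47 - 1*(-34) = -47 + 34 = -13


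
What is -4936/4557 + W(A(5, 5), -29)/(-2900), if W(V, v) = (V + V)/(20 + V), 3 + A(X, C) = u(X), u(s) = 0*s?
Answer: -121658729/112330050 ≈ -1.0830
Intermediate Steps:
u(s) = 0
A(X, C) = -3 (A(X, C) = -3 + 0 = -3)
W(V, v) = 2*V/(20 + V) (W(V, v) = (2*V)/(20 + V) = 2*V/(20 + V))
-4936/4557 + W(A(5, 5), -29)/(-2900) = -4936/4557 + (2*(-3)/(20 - 3))/(-2900) = -4936*1/4557 + (2*(-3)/17)*(-1/2900) = -4936/4557 + (2*(-3)*(1/17))*(-1/2900) = -4936/4557 - 6/17*(-1/2900) = -4936/4557 + 3/24650 = -121658729/112330050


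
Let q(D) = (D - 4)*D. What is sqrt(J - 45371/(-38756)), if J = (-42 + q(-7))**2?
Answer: sqrt(460435532519)/19378 ≈ 35.017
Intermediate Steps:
q(D) = D*(-4 + D) (q(D) = (-4 + D)*D = D*(-4 + D))
J = 1225 (J = (-42 - 7*(-4 - 7))**2 = (-42 - 7*(-11))**2 = (-42 + 77)**2 = 35**2 = 1225)
sqrt(J - 45371/(-38756)) = sqrt(1225 - 45371/(-38756)) = sqrt(1225 - 45371*(-1/38756)) = sqrt(1225 + 45371/38756) = sqrt(47521471/38756) = sqrt(460435532519)/19378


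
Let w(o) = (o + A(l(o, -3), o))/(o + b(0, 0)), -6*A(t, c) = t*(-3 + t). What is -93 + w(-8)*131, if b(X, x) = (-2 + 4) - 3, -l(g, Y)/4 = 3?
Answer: 4141/9 ≈ 460.11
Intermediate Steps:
l(g, Y) = -12 (l(g, Y) = -4*3 = -12)
A(t, c) = -t*(-3 + t)/6
b(X, x) = -1 (b(X, x) = 2 - 3 = -1)
w(o) = (-30 + o)/(-1 + o) (w(o) = (o + (⅙)*(-12)*(3 - 1*(-12)))/(o - 1) = (o + (⅙)*(-12)*(3 + 12))/(-1 + o) = (o + (⅙)*(-12)*15)/(-1 + o) = (o - 30)/(-1 + o) = (-30 + o)/(-1 + o))
-93 + w(-8)*131 = -93 + ((-30 - 8)/(-1 - 8))*131 = -93 + (-38/(-9))*131 = -93 - ⅑*(-38)*131 = -93 + (38/9)*131 = -93 + 4978/9 = 4141/9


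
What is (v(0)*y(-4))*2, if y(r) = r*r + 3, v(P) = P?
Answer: 0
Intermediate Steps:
y(r) = 3 + r**2 (y(r) = r**2 + 3 = 3 + r**2)
(v(0)*y(-4))*2 = (0*(3 + (-4)**2))*2 = (0*(3 + 16))*2 = (0*19)*2 = 0*2 = 0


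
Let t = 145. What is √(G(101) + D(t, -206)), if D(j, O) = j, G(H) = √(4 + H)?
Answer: √(145 + √105) ≈ 12.460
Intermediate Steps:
√(G(101) + D(t, -206)) = √(√(4 + 101) + 145) = √(√105 + 145) = √(145 + √105)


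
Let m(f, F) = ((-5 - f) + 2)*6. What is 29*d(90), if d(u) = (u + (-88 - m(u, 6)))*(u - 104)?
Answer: -227360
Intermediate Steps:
m(f, F) = -18 - 6*f (m(f, F) = (-3 - f)*6 = -18 - 6*f)
d(u) = (-104 + u)*(-70 + 7*u) (d(u) = (u + (-88 - (-18 - 6*u)))*(u - 104) = (u + (-88 + (18 + 6*u)))*(-104 + u) = (u + (-70 + 6*u))*(-104 + u) = (-70 + 7*u)*(-104 + u) = (-104 + u)*(-70 + 7*u))
29*d(90) = 29*(7280 - 798*90 + 7*90**2) = 29*(7280 - 71820 + 7*8100) = 29*(7280 - 71820 + 56700) = 29*(-7840) = -227360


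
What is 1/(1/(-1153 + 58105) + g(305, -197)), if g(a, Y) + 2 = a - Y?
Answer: 56952/28476001 ≈ 0.0020000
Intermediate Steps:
g(a, Y) = -2 + a - Y (g(a, Y) = -2 + (a - Y) = -2 + a - Y)
1/(1/(-1153 + 58105) + g(305, -197)) = 1/(1/(-1153 + 58105) + (-2 + 305 - 1*(-197))) = 1/(1/56952 + (-2 + 305 + 197)) = 1/(1/56952 + 500) = 1/(28476001/56952) = 56952/28476001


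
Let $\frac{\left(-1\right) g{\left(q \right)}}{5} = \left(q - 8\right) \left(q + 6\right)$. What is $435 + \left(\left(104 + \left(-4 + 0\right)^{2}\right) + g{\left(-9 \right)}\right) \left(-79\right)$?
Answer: $11100$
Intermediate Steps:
$g{\left(q \right)} = - 5 \left(-8 + q\right) \left(6 + q\right)$ ($g{\left(q \right)} = - 5 \left(q - 8\right) \left(q + 6\right) = - 5 \left(-8 + q\right) \left(6 + q\right)$)
$435 + \left(\left(104 + \left(-4 + 0\right)^{2}\right) + g{\left(-9 \right)}\right) \left(-79\right) = 435 + \left(\left(104 + \left(-4 + 0\right)^{2}\right) + \left(240 - 5 \left(-9\right)^{2} + 10 \left(-9\right)\right)\right) \left(-79\right) = 435 + \left(\left(104 + \left(-4\right)^{2}\right) - 255\right) \left(-79\right) = 435 + \left(\left(104 + 16\right) - 255\right) \left(-79\right) = 435 + \left(120 - 255\right) \left(-79\right) = 435 - -10665 = 435 + 10665 = 11100$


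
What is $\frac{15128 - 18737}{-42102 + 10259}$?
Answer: $\frac{3609}{31843} \approx 0.11334$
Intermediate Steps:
$\frac{15128 - 18737}{-42102 + 10259} = - \frac{3609}{-31843} = \left(-3609\right) \left(- \frac{1}{31843}\right) = \frac{3609}{31843}$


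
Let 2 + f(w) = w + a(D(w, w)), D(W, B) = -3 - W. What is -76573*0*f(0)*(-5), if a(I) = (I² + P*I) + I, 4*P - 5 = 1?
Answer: 0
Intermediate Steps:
P = 3/2 (P = 5/4 + (¼)*1 = 5/4 + ¼ = 3/2 ≈ 1.5000)
a(I) = I² + 5*I/2 (a(I) = (I² + 3*I/2) + I = I² + 5*I/2)
f(w) = -2 + w + (-1 - 2*w)*(-3 - w)/2 (f(w) = -2 + (w + (-3 - w)*(5 + 2*(-3 - w))/2) = -2 + (w + (-3 - w)*(5 + (-6 - 2*w))/2) = -2 + (w + (-3 - w)*(-1 - 2*w)/2) = -2 + (w + (-1 - 2*w)*(-3 - w)/2) = -2 + w + (-1 - 2*w)*(-3 - w)/2)
-76573*0*f(0)*(-5) = -76573*0*(-½ + 0² + (9/2)*0)*(-5) = -76573*0*(-½ + 0 + 0)*(-5) = -76573*0*(-½)*(-5) = -0*(-5) = -76573*0 = 0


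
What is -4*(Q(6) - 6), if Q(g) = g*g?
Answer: -120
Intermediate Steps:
Q(g) = g**2
-4*(Q(6) - 6) = -4*(6**2 - 6) = -4*(36 - 6) = -4*30 = -120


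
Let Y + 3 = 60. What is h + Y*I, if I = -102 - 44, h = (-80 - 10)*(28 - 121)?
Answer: 48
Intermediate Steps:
Y = 57 (Y = -3 + 60 = 57)
h = 8370 (h = -90*(-93) = 8370)
I = -146
h + Y*I = 8370 + 57*(-146) = 8370 - 8322 = 48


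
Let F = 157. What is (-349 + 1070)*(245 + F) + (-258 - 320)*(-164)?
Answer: 384634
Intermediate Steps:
(-349 + 1070)*(245 + F) + (-258 - 320)*(-164) = (-349 + 1070)*(245 + 157) + (-258 - 320)*(-164) = 721*402 - 578*(-164) = 289842 + 94792 = 384634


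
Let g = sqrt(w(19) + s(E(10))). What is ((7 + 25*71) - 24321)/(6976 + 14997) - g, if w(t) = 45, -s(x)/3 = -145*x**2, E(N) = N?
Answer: -22539/21973 - sqrt(43545) ≈ -209.70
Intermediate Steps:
s(x) = 435*x**2 (s(x) = -(-435)*x**2 = 435*x**2)
g = sqrt(43545) (g = sqrt(45 + 435*10**2) = sqrt(45 + 435*100) = sqrt(45 + 43500) = sqrt(43545) ≈ 208.67)
((7 + 25*71) - 24321)/(6976 + 14997) - g = ((7 + 25*71) - 24321)/(6976 + 14997) - sqrt(43545) = ((7 + 1775) - 24321)/21973 - sqrt(43545) = (1782 - 24321)*(1/21973) - sqrt(43545) = -22539*1/21973 - sqrt(43545) = -22539/21973 - sqrt(43545)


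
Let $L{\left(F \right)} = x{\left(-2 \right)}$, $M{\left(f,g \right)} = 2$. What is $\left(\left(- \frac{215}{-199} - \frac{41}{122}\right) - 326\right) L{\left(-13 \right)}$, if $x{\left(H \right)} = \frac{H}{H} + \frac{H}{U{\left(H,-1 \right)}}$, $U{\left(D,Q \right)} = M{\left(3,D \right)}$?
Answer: $0$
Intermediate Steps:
$U{\left(D,Q \right)} = 2$
$x{\left(H \right)} = 1 + \frac{H}{2}$ ($x{\left(H \right)} = \frac{H}{H} + \frac{H}{2} = 1 + H \frac{1}{2} = 1 + \frac{H}{2}$)
$L{\left(F \right)} = 0$ ($L{\left(F \right)} = 1 + \frac{1}{2} \left(-2\right) = 1 - 1 = 0$)
$\left(\left(- \frac{215}{-199} - \frac{41}{122}\right) - 326\right) L{\left(-13 \right)} = \left(\left(- \frac{215}{-199} - \frac{41}{122}\right) - 326\right) 0 = \left(\left(\left(-215\right) \left(- \frac{1}{199}\right) - \frac{41}{122}\right) - 326\right) 0 = \left(\left(\frac{215}{199} - \frac{41}{122}\right) - 326\right) 0 = \left(\frac{18071}{24278} - 326\right) 0 = \left(- \frac{7896557}{24278}\right) 0 = 0$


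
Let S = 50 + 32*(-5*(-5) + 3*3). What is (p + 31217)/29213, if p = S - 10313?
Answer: 22042/29213 ≈ 0.75453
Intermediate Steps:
S = 1138 (S = 50 + 32*(25 + 9) = 50 + 32*34 = 50 + 1088 = 1138)
p = -9175 (p = 1138 - 10313 = -9175)
(p + 31217)/29213 = (-9175 + 31217)/29213 = 22042*(1/29213) = 22042/29213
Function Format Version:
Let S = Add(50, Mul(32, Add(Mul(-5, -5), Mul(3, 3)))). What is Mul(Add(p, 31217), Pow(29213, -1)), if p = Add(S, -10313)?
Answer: Rational(22042, 29213) ≈ 0.75453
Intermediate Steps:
S = 1138 (S = Add(50, Mul(32, Add(25, 9))) = Add(50, Mul(32, 34)) = Add(50, 1088) = 1138)
p = -9175 (p = Add(1138, -10313) = -9175)
Mul(Add(p, 31217), Pow(29213, -1)) = Mul(Add(-9175, 31217), Pow(29213, -1)) = Mul(22042, Rational(1, 29213)) = Rational(22042, 29213)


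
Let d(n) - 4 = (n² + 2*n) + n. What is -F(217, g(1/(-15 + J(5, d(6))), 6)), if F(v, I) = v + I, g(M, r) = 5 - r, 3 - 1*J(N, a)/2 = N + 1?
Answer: -216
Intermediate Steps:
d(n) = 4 + n² + 3*n (d(n) = 4 + ((n² + 2*n) + n) = 4 + (n² + 3*n) = 4 + n² + 3*n)
J(N, a) = 4 - 2*N (J(N, a) = 6 - 2*(N + 1) = 6 - 2*(1 + N) = 6 + (-2 - 2*N) = 4 - 2*N)
F(v, I) = I + v
-F(217, g(1/(-15 + J(5, d(6))), 6)) = -((5 - 1*6) + 217) = -((5 - 6) + 217) = -(-1 + 217) = -1*216 = -216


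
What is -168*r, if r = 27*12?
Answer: -54432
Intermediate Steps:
r = 324
-168*r = -168*324 = -54432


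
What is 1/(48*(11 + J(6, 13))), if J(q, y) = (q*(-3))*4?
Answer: -1/2928 ≈ -0.00034153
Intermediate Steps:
J(q, y) = -12*q (J(q, y) = -3*q*4 = -12*q)
1/(48*(11 + J(6, 13))) = 1/(48*(11 - 12*6)) = 1/(48*(11 - 72)) = 1/(48*(-61)) = 1/(-2928) = -1/2928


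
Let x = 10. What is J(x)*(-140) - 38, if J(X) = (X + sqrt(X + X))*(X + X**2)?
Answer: -154038 - 30800*sqrt(5) ≈ -2.2291e+5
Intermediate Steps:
J(X) = (X + X**2)*(X + sqrt(2)*sqrt(X)) (J(X) = (X + sqrt(2*X))*(X + X**2) = (X + sqrt(2)*sqrt(X))*(X + X**2) = (X + X**2)*(X + sqrt(2)*sqrt(X)))
J(x)*(-140) - 38 = (10**2 + 10**3 + sqrt(2)*10**(3/2) + sqrt(2)*10**(5/2))*(-140) - 38 = (100 + 1000 + sqrt(2)*(10*sqrt(10)) + sqrt(2)*(100*sqrt(10)))*(-140) - 38 = (100 + 1000 + 20*sqrt(5) + 200*sqrt(5))*(-140) - 38 = (1100 + 220*sqrt(5))*(-140) - 38 = (-154000 - 30800*sqrt(5)) - 38 = -154038 - 30800*sqrt(5)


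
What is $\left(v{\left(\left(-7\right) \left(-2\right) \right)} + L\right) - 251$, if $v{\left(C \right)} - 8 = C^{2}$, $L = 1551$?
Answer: $1504$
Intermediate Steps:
$v{\left(C \right)} = 8 + C^{2}$
$\left(v{\left(\left(-7\right) \left(-2\right) \right)} + L\right) - 251 = \left(\left(8 + \left(\left(-7\right) \left(-2\right)\right)^{2}\right) + 1551\right) - 251 = \left(\left(8 + 14^{2}\right) + 1551\right) - 251 = \left(\left(8 + 196\right) + 1551\right) - 251 = \left(204 + 1551\right) - 251 = 1755 - 251 = 1504$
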